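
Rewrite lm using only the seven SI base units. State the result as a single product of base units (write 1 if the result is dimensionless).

cd

lm = cd·sr = cd (luminous flux; sr is dimensionless).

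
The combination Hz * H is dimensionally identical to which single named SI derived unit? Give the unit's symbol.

Hz = 1/s = s⁻¹ (frequency is cycles per second).
H = Wb/A (inductance = flux per current),
    = kg·m²·s⁻²·A⁻².
Combining: Hz·H = s⁻¹ · (kg·m²·s⁻²·A⁻²) = kg·m²·s⁻³·A⁻².
kg·m²·s⁻³·A⁻² is the base-SI form of the ohm.

Ω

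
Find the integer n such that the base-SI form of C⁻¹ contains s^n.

-1

C = s·A.
So C⁻¹ = s⁻¹·A⁻¹.
The exponent of s is -1.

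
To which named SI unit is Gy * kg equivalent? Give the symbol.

J

Gy = J/kg (absorbed dose = energy per mass),
    = m²·s⁻².
Combining: Gy·kg = (m²·s⁻²) · kg = kg·m²·s⁻².
kg·m²·s⁻² is the base-SI form of the joule.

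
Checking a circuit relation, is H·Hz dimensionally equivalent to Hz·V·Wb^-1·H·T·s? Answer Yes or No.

Left side:
  H = Wb/A (inductance = flux per current),
      = kg·m²·s⁻²·A⁻².
  Hz = 1/s = s⁻¹ (frequency is cycles per second).
  Combining: H·Hz = (kg·m²·s⁻²·A⁻²) · s⁻¹ = kg·m²·s⁻³·A⁻².
Right side:
  Hz = s⁻¹.
  V = kg·m²·s⁻³·A⁻¹.
  Wb = kg·m²·s⁻²·A⁻¹.
  So Wb⁻¹ = kg⁻¹·m⁻²·s²·A.
  H = kg·m²·s⁻²·A⁻².
  T = kg·s⁻²·A⁻¹.
  Combining: Hz·V·Wb⁻¹·H·T·s = s⁻¹ · (kg·m²·s⁻³·A⁻¹) · (kg⁻¹·m⁻²·s²·A) · (kg·m²·s⁻²·A⁻²) · (kg·s⁻²·A⁻¹) · s = kg²·m²·s⁻⁵·A⁻³.
Left is kg·m²·s⁻³·A⁻²; right is kg²·m²·s⁻⁵·A⁻³ — different.

No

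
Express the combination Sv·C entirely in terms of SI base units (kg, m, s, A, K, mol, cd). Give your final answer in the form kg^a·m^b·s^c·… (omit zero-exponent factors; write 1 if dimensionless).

Sv = m²·s⁻².
C = s·A.
Combining: Sv·C = (m²·s⁻²) · (s·A) = m²·s⁻¹·A.

m²·s⁻¹·A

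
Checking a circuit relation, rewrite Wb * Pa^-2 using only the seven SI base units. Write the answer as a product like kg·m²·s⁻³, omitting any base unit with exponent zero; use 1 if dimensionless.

Wb = kg·m²·s⁻²·A⁻¹.
Pa = kg·m⁻¹·s⁻².
So Pa⁻² = kg⁻²·m²·s⁴.
Combining: Wb·Pa⁻² = (kg·m²·s⁻²·A⁻¹) · (kg⁻²·m²·s⁴) = kg⁻¹·m⁴·s²·A⁻¹.

kg⁻¹·m⁴·s²·A⁻¹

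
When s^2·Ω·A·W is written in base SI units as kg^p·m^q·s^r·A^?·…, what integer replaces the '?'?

-1

Ω = V/A (resistance = voltage per current),
    = kg·m²·s⁻³·A⁻².
W = J/s (power = energy per time),
    = kg·m²·s⁻³.
Combining: s²·Ω·A·W = s² · (kg·m²·s⁻³·A⁻²) · A · (kg·m²·s⁻³) = kg²·m⁴·s⁻⁴·A⁻¹.
The exponent of A is -1.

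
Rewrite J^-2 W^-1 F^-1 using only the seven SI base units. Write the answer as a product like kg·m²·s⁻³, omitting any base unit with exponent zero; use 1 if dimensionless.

kg⁻²·m⁻⁴·s³·A⁻²

J = N·m (work = force × distance),
    = kg·m²·s⁻².
So J⁻² = kg⁻²·m⁻⁴·s⁴.
W = J/s (power = energy per time),
    = kg·m²·s⁻³.
So W⁻¹ = kg⁻¹·m⁻²·s³.
F = C/V (capacitance = charge per voltage),
    = A·s/(kg·m²·s⁻³·A⁻¹) (substituting C and V),
    = kg⁻¹·m⁻²·s⁴·A².
So F⁻¹ = kg·m²·s⁻⁴·A⁻².
Combining: J⁻²·W⁻¹·F⁻¹ = (kg⁻²·m⁻⁴·s⁴) · (kg⁻¹·m⁻²·s³) · (kg·m²·s⁻⁴·A⁻²) = kg⁻²·m⁻⁴·s³·A⁻².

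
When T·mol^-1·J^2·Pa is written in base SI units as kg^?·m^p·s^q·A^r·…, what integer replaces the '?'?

4

T = Wb/m² (flux density = flux per area),
    = kg·s⁻²·A⁻¹.
J = N·m (work = force × distance),
    = kg·m²·s⁻².
So J² = kg²·m⁴·s⁻⁴.
Pa = N/m² (pressure = force per area),
    = kg·m⁻¹·s⁻².
Combining: T·mol⁻¹·J²·Pa = (kg·s⁻²·A⁻¹) · mol⁻¹ · (kg²·m⁴·s⁻⁴) · (kg·m⁻¹·s⁻²) = kg⁴·m³·s⁻⁸·A⁻¹·mol⁻¹.
The exponent of kg is 4.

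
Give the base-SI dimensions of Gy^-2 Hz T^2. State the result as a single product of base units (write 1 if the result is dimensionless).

kg²·m⁻⁴·s⁻¹·A⁻²

Gy = J/kg (absorbed dose = energy per mass),
    = m²·s⁻².
So Gy⁻² = m⁻⁴·s⁴.
Hz = 1/s = s⁻¹ (frequency is cycles per second).
T = Wb/m² (flux density = flux per area),
    = kg·s⁻²·A⁻¹.
So T² = kg²·s⁻⁴·A⁻².
Combining: Gy⁻²·Hz·T² = (m⁻⁴·s⁴) · s⁻¹ · (kg²·s⁻⁴·A⁻²) = kg²·m⁻⁴·s⁻¹·A⁻².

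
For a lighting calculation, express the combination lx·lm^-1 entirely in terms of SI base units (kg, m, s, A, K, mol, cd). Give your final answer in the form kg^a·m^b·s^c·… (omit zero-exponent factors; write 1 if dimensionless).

lx = m⁻²·cd.
lm = cd.
So lm⁻¹ = cd⁻¹.
Combining: lx·lm⁻¹ = (m⁻²·cd) · cd⁻¹ = m⁻².

m⁻²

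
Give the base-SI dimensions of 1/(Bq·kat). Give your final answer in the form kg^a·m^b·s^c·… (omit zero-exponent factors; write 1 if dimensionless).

s²·mol⁻¹

Bq = s⁻¹.
So Bq⁻¹ = s.
kat = s⁻¹·mol.
So kat⁻¹ = s·mol⁻¹.
Combining: Bq⁻¹·kat⁻¹ = s · (s·mol⁻¹) = s²·mol⁻¹.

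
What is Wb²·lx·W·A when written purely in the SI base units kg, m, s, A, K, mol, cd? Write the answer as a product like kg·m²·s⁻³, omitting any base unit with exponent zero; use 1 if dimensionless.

kg³·m⁴·s⁻⁷·A⁻¹·cd

Wb = kg·m²·s⁻²·A⁻¹.
So Wb² = kg²·m⁴·s⁻⁴·A⁻².
lx = m⁻²·cd.
W = kg·m²·s⁻³.
Combining: Wb²·lx·W·A = (kg²·m⁴·s⁻⁴·A⁻²) · (m⁻²·cd) · (kg·m²·s⁻³) · A = kg³·m⁴·s⁻⁷·A⁻¹·cd.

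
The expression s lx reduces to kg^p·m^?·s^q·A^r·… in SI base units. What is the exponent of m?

lx = lm/m² (illuminance = luminous flux per area),
    = m⁻²·cd.
Combining: s·lx = s · (m⁻²·cd) = m⁻²·s·cd.
The exponent of m is -2.

-2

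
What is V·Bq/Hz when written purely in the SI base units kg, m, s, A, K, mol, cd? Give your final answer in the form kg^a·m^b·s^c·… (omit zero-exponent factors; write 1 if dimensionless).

Hz = 1/s = s⁻¹ (frequency is cycles per second).
So Hz⁻¹ = s.
V = W/A (potential = power per current),
    = kg·m²·s⁻³·A⁻¹.
Bq = 1/s = s⁻¹ (activity is decays per second).
Combining: Hz⁻¹·V·Bq = s · (kg·m²·s⁻³·A⁻¹) · s⁻¹ = kg·m²·s⁻³·A⁻¹.

kg·m²·s⁻³·A⁻¹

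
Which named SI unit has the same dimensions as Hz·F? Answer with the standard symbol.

S

Hz = 1/s = s⁻¹ (frequency is cycles per second).
F = C/V (capacitance = charge per voltage),
    = A·s/(kg·m²·s⁻³·A⁻¹) (substituting C and V),
    = kg⁻¹·m⁻²·s⁴·A².
Combining: Hz·F = s⁻¹ · (kg⁻¹·m⁻²·s⁴·A²) = kg⁻¹·m⁻²·s³·A².
kg⁻¹·m⁻²·s³·A² is the base-SI form of the siemens.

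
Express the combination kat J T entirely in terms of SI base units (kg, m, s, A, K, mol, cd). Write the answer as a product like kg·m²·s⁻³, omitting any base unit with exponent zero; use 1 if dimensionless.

kg²·m²·s⁻⁵·A⁻¹·mol

kat = mol/s = s⁻¹·mol (catalytic activity).
J = N·m (work = force × distance),
    = kg·m²·s⁻².
T = Wb/m² (flux density = flux per area),
    = kg·s⁻²·A⁻¹.
Combining: kat·J·T = (s⁻¹·mol) · (kg·m²·s⁻²) · (kg·s⁻²·A⁻¹) = kg²·m²·s⁻⁵·A⁻¹·mol.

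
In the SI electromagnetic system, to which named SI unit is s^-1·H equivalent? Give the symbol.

Ω

H = Wb/A (inductance = flux per current),
    = kg·m²·s⁻²·A⁻².
Combining: s⁻¹·H = s⁻¹ · (kg·m²·s⁻²·A⁻²) = kg·m²·s⁻³·A⁻².
kg·m²·s⁻³·A⁻² is the base-SI form of the ohm.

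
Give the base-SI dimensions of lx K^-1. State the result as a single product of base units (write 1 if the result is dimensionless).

m⁻²·K⁻¹·cd

lx = lm/m² (illuminance = luminous flux per area),
    = m⁻²·cd.
Combining: lx·K⁻¹ = (m⁻²·cd) · K⁻¹ = m⁻²·K⁻¹·cd.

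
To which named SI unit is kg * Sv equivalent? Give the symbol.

Sv = m²·s⁻².
Combining: kg·Sv = kg · (m²·s⁻²) = kg·m²·s⁻².
kg·m²·s⁻² is the base-SI form of the joule.

J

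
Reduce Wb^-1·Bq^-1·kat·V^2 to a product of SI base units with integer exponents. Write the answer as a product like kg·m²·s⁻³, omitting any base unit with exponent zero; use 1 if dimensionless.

Wb = V·s (flux: a volt is a weber per second),
    = kg·m²·s⁻²·A⁻¹.
So Wb⁻¹ = kg⁻¹·m⁻²·s²·A.
Bq = 1/s = s⁻¹ (activity is decays per second).
So Bq⁻¹ = s.
kat = mol/s = s⁻¹·mol (catalytic activity).
V = W/A (potential = power per current),
    = kg·m²·s⁻³·A⁻¹.
So V² = kg²·m⁴·s⁻⁶·A⁻².
Combining: Wb⁻¹·Bq⁻¹·kat·V² = (kg⁻¹·m⁻²·s²·A) · s · (s⁻¹·mol) · (kg²·m⁴·s⁻⁶·A⁻²) = kg·m²·s⁻⁴·A⁻¹·mol.

kg·m²·s⁻⁴·A⁻¹·mol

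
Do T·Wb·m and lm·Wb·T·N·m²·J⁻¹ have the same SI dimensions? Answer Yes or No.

No

Left side:
  T = Wb/m² (flux density = flux per area),
      = kg·s⁻²·A⁻¹.
  Wb = V·s (flux: a volt is a weber per second),
      = kg·m²·s⁻²·A⁻¹.
  Combining: T·Wb·m = (kg·s⁻²·A⁻¹) · (kg·m²·s⁻²·A⁻¹) · m = kg²·m³·s⁻⁴·A⁻².
Right side:
  lm = cd·sr = cd (luminous flux; sr is dimensionless).
  Wb = V·s (flux: a volt is a weber per second),
      = kg·m²·s⁻²·A⁻¹.
  T = Wb/m² (flux density = flux per area),
      = kg·s⁻²·A⁻¹.
  N = kg·m/s² = kg·m·s⁻² (force = mass × acceleration).
  J = N·m (work = force × distance),
      = kg·m²·s⁻².
  So J⁻¹ = kg⁻¹·m⁻²·s².
  Combining: lm·Wb·T·N·m²·J⁻¹ = cd · (kg·m²·s⁻²·A⁻¹) · (kg·s⁻²·A⁻¹) · (kg·m·s⁻²) · m² · (kg⁻¹·m⁻²·s²) = kg²·m³·s⁻⁴·A⁻²·cd.
Left is kg²·m³·s⁻⁴·A⁻²; right is kg²·m³·s⁻⁴·A⁻²·cd — different.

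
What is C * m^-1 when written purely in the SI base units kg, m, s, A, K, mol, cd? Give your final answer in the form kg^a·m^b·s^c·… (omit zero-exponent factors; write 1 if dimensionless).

C = A·s = s·A (charge = current × time).
Combining: C·m⁻¹ = (s·A) · m⁻¹ = m⁻¹·s·A.

m⁻¹·s·A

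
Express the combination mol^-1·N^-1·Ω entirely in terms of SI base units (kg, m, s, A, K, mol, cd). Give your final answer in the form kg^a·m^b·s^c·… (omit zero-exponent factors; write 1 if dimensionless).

N = kg·m/s² = kg·m·s⁻² (force = mass × acceleration).
So N⁻¹ = kg⁻¹·m⁻¹·s².
Ω = V/A (resistance = voltage per current),
    = kg·m²·s⁻³·A⁻².
Combining: mol⁻¹·N⁻¹·Ω = mol⁻¹ · (kg⁻¹·m⁻¹·s²) · (kg·m²·s⁻³·A⁻²) = m·s⁻¹·A⁻²·mol⁻¹.

m·s⁻¹·A⁻²·mol⁻¹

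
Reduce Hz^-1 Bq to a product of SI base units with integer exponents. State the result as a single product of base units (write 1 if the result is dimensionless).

1

Hz = 1/s = s⁻¹ (frequency is cycles per second).
So Hz⁻¹ = s.
Bq = 1/s = s⁻¹ (activity is decays per second).
Combining: Hz⁻¹·Bq = s · s⁻¹ = 1.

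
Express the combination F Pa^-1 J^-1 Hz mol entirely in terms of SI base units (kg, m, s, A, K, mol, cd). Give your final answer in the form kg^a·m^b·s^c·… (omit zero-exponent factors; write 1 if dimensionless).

kg⁻³·m⁻³·s⁷·A²·mol

F = kg⁻¹·m⁻²·s⁴·A².
Pa = kg·m⁻¹·s⁻².
So Pa⁻¹ = kg⁻¹·m·s².
J = kg·m²·s⁻².
So J⁻¹ = kg⁻¹·m⁻²·s².
Hz = s⁻¹.
Combining: F·Pa⁻¹·J⁻¹·Hz·mol = (kg⁻¹·m⁻²·s⁴·A²) · (kg⁻¹·m·s²) · (kg⁻¹·m⁻²·s²) · s⁻¹ · mol = kg⁻³·m⁻³·s⁷·A²·mol.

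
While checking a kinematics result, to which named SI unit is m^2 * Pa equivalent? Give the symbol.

N

Pa = N/m² (pressure = force per area),
    = kg·m⁻¹·s⁻².
Combining: m²·Pa = m² · (kg·m⁻¹·s⁻²) = kg·m·s⁻².
kg·m·s⁻² is the base-SI form of the newton.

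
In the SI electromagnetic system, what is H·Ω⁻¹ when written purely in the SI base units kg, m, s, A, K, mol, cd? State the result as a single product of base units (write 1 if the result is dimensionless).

s

H = Wb/A (inductance = flux per current),
    = kg·m²·s⁻²·A⁻².
Ω = V/A (resistance = voltage per current),
    = kg·m²·s⁻³·A⁻².
So Ω⁻¹ = kg⁻¹·m⁻²·s³·A².
Combining: H·Ω⁻¹ = (kg·m²·s⁻²·A⁻²) · (kg⁻¹·m⁻²·s³·A²) = s.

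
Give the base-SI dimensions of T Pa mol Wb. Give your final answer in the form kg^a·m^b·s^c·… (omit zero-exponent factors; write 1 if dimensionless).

T = Wb/m² (flux density = flux per area),
    = kg·s⁻²·A⁻¹.
Pa = N/m² (pressure = force per area),
    = kg·m⁻¹·s⁻².
Wb = V·s (flux: a volt is a weber per second),
    = kg·m²·s⁻²·A⁻¹.
Combining: T·Pa·mol·Wb = (kg·s⁻²·A⁻¹) · (kg·m⁻¹·s⁻²) · mol · (kg·m²·s⁻²·A⁻¹) = kg³·m·s⁻⁶·A⁻²·mol.

kg³·m·s⁻⁶·A⁻²·mol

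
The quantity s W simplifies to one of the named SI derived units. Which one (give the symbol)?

J

W = kg·m²·s⁻³.
Combining: s·W = s · (kg·m²·s⁻³) = kg·m²·s⁻².
kg·m²·s⁻² is the base-SI form of the joule.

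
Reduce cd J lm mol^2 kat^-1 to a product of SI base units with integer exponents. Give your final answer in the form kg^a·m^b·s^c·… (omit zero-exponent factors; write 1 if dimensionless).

kg·m²·s⁻¹·mol·cd²

J = N·m (work = force × distance),
    = kg·m²·s⁻².
lm = cd·sr = cd (luminous flux; sr is dimensionless).
kat = mol/s = s⁻¹·mol (catalytic activity).
So kat⁻¹ = s·mol⁻¹.
Combining: cd·J·lm·mol²·kat⁻¹ = cd · (kg·m²·s⁻²) · cd · mol² · (s·mol⁻¹) = kg·m²·s⁻¹·mol·cd².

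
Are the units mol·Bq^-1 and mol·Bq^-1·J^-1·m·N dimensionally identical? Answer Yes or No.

Yes

Left side:
  Bq = 1/s = s⁻¹ (activity is decays per second).
  So Bq⁻¹ = s.
  Combining: mol·Bq⁻¹ = mol · s = s·mol.
Right side:
  Bq = s⁻¹.
  So Bq⁻¹ = s.
  J = kg·m²·s⁻².
  So J⁻¹ = kg⁻¹·m⁻²·s².
  N = kg·m·s⁻².
  Combining: mol·Bq⁻¹·J⁻¹·m·N = mol · s · (kg⁻¹·m⁻²·s²) · m · (kg·m·s⁻²) = s·mol.
Both reduce to s·mol.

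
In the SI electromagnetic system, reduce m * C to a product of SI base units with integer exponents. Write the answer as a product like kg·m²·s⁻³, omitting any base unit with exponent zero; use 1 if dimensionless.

m·s·A

C = A·s = s·A (charge = current × time).
Combining: m·C = m · (s·A) = m·s·A.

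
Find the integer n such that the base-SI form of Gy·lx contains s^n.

-2

Gy = m²·s⁻².
lx = m⁻²·cd.
Combining: Gy·lx = (m²·s⁻²) · (m⁻²·cd) = s⁻²·cd.
The exponent of s is -2.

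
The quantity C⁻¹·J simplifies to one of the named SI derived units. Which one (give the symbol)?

C = s·A.
So C⁻¹ = s⁻¹·A⁻¹.
J = kg·m²·s⁻².
Combining: C⁻¹·J = (s⁻¹·A⁻¹) · (kg·m²·s⁻²) = kg·m²·s⁻³·A⁻¹.
kg·m²·s⁻³·A⁻¹ is the base-SI form of the volt.

V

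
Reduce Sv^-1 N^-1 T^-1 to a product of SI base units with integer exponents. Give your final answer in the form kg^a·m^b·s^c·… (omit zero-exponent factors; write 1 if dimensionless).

kg⁻²·m⁻³·s⁶·A

Sv = m²·s⁻².
So Sv⁻¹ = m⁻²·s².
N = kg·m·s⁻².
So N⁻¹ = kg⁻¹·m⁻¹·s².
T = kg·s⁻²·A⁻¹.
So T⁻¹ = kg⁻¹·s²·A.
Combining: Sv⁻¹·N⁻¹·T⁻¹ = (m⁻²·s²) · (kg⁻¹·m⁻¹·s²) · (kg⁻¹·s²·A) = kg⁻²·m⁻³·s⁶·A.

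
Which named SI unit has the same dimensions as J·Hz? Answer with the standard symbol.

W

J = kg·m²·s⁻².
Hz = s⁻¹.
Combining: J·Hz = (kg·m²·s⁻²) · s⁻¹ = kg·m²·s⁻³.
kg·m²·s⁻³ is the base-SI form of the watt.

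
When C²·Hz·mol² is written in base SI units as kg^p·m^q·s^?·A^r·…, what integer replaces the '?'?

C = s·A.
So C² = s²·A².
Hz = s⁻¹.
Combining: C²·Hz·mol² = (s²·A²) · s⁻¹ · mol² = s·A²·mol².
The exponent of s is 1.

1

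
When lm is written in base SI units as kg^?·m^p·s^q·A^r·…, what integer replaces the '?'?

0

lm = cd.
The exponent of kg is 0.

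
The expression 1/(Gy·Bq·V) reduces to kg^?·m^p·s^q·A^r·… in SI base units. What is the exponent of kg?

Gy = J/kg (absorbed dose = energy per mass),
    = m²·s⁻².
So Gy⁻¹ = m⁻²·s².
Bq = 1/s = s⁻¹ (activity is decays per second).
So Bq⁻¹ = s.
V = W/A (potential = power per current),
    = kg·m²·s⁻³·A⁻¹.
So V⁻¹ = kg⁻¹·m⁻²·s³·A.
Combining: Gy⁻¹·Bq⁻¹·V⁻¹ = (m⁻²·s²) · s · (kg⁻¹·m⁻²·s³·A) = kg⁻¹·m⁻⁴·s⁶·A.
The exponent of kg is -1.

-1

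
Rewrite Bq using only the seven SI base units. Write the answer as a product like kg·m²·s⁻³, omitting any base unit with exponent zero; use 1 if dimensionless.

Bq = 1/s = s⁻¹ (activity is decays per second).

s⁻¹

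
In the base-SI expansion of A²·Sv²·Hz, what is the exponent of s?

Sv = m²·s⁻².
So Sv² = m⁴·s⁻⁴.
Hz = s⁻¹.
Combining: A²·Sv²·Hz = A² · (m⁴·s⁻⁴) · s⁻¹ = m⁴·s⁻⁵·A².
The exponent of s is -5.

-5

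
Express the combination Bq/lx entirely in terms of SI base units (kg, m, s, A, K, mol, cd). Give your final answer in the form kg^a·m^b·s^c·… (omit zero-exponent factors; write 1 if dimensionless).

m²·s⁻¹·cd⁻¹

lx = m⁻²·cd.
So lx⁻¹ = m²·cd⁻¹.
Bq = s⁻¹.
Combining: lx⁻¹·Bq = (m²·cd⁻¹) · s⁻¹ = m²·s⁻¹·cd⁻¹.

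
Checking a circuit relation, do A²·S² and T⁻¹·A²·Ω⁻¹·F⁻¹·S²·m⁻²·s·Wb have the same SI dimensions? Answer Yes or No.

Left side:
  S = 1/Ω (conductance is reciprocal resistance),
      = kg⁻¹·m⁻²·s³·A².
  So S² = kg⁻²·m⁻⁴·s⁶·A⁴.
  Combining: A²·S² = A² · (kg⁻²·m⁻⁴·s⁶·A⁴) = kg⁻²·m⁻⁴·s⁶·A⁶.
Right side:
  T = Wb/m² (flux density = flux per area),
      = kg·s⁻²·A⁻¹.
  So T⁻¹ = kg⁻¹·s²·A.
  Ω = V/A (resistance = voltage per current),
      = kg·m²·s⁻³·A⁻².
  So Ω⁻¹ = kg⁻¹·m⁻²·s³·A².
  F = C/V (capacitance = charge per voltage),
      = A·s/(kg·m²·s⁻³·A⁻¹) (substituting C and V),
      = kg⁻¹·m⁻²·s⁴·A².
  So F⁻¹ = kg·m²·s⁻⁴·A⁻².
  S = 1/Ω (conductance is reciprocal resistance),
      = kg⁻¹·m⁻²·s³·A².
  So S² = kg⁻²·m⁻⁴·s⁶·A⁴.
  Wb = V·s (flux: a volt is a weber per second),
      = kg·m²·s⁻²·A⁻¹.
  Combining: T⁻¹·A²·Ω⁻¹·F⁻¹·S²·m⁻²·s·Wb = (kg⁻¹·s²·A) · A² · (kg⁻¹·m⁻²·s³·A²) · (kg·m²·s⁻⁴·A⁻²) · (kg⁻²·m⁻⁴·s⁶·A⁴) · m⁻² · s · (kg·m²·s⁻²·A⁻¹) = kg⁻²·m⁻⁴·s⁶·A⁶.
Both reduce to kg⁻²·m⁻⁴·s⁶·A⁶.

Yes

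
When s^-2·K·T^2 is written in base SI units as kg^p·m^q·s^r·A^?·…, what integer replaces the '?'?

T = kg·s⁻²·A⁻¹.
So T² = kg²·s⁻⁴·A⁻².
Combining: s⁻²·K·T² = s⁻² · K · (kg²·s⁻⁴·A⁻²) = kg²·s⁻⁶·A⁻²·K.
The exponent of A is -2.

-2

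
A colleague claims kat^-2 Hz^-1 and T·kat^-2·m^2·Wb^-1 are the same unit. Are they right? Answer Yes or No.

Left side:
  kat = s⁻¹·mol.
  So kat⁻² = s²·mol⁻².
  Hz = s⁻¹.
  So Hz⁻¹ = s.
  Combining: kat⁻²·Hz⁻¹ = (s²·mol⁻²) · s = s³·mol⁻².
Right side:
  T = Wb/m² (flux density = flux per area),
      = kg·s⁻²·A⁻¹.
  kat = mol/s = s⁻¹·mol (catalytic activity).
  So kat⁻² = s²·mol⁻².
  Wb = V·s (flux: a volt is a weber per second),
      = kg·m²·s⁻²·A⁻¹.
  So Wb⁻¹ = kg⁻¹·m⁻²·s²·A.
  Combining: T·kat⁻²·m²·Wb⁻¹ = (kg·s⁻²·A⁻¹) · (s²·mol⁻²) · m² · (kg⁻¹·m⁻²·s²·A) = s²·mol⁻².
Left is s³·mol⁻²; right is s²·mol⁻² — different.

No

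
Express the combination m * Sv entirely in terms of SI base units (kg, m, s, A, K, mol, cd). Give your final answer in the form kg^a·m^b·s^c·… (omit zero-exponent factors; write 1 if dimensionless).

Sv = m²·s⁻².
Combining: m·Sv = m · (m²·s⁻²) = m³·s⁻².

m³·s⁻²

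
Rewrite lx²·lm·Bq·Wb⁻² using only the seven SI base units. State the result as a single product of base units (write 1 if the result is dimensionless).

lx = lm/m² (illuminance = luminous flux per area),
    = m⁻²·cd.
So lx² = m⁻⁴·cd².
lm = cd·sr = cd (luminous flux; sr is dimensionless).
Bq = 1/s = s⁻¹ (activity is decays per second).
Wb = V·s (flux: a volt is a weber per second),
    = kg·m²·s⁻²·A⁻¹.
So Wb⁻² = kg⁻²·m⁻⁴·s⁴·A².
Combining: lx²·lm·Bq·Wb⁻² = (m⁻⁴·cd²) · cd · s⁻¹ · (kg⁻²·m⁻⁴·s⁴·A²) = kg⁻²·m⁻⁸·s³·A²·cd³.

kg⁻²·m⁻⁸·s³·A²·cd³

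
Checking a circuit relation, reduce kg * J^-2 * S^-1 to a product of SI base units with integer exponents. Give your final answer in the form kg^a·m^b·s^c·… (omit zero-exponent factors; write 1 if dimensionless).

m⁻²·s·A⁻²

J = N·m (work = force × distance),
    = kg·m²·s⁻².
So J⁻² = kg⁻²·m⁻⁴·s⁴.
S = 1/Ω (conductance is reciprocal resistance),
    = kg⁻¹·m⁻²·s³·A².
So S⁻¹ = kg·m²·s⁻³·A⁻².
Combining: kg·J⁻²·S⁻¹ = kg · (kg⁻²·m⁻⁴·s⁴) · (kg·m²·s⁻³·A⁻²) = m⁻²·s·A⁻².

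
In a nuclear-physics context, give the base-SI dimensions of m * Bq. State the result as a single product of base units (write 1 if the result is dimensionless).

Bq = 1/s = s⁻¹ (activity is decays per second).
Combining: m·Bq = m · s⁻¹ = m·s⁻¹.

m·s⁻¹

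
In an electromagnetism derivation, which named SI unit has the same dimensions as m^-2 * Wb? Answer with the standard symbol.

Wb = kg·m²·s⁻²·A⁻¹.
Combining: m⁻²·Wb = m⁻² · (kg·m²·s⁻²·A⁻¹) = kg·s⁻²·A⁻¹.
kg·s⁻²·A⁻¹ is the base-SI form of the tesla.

T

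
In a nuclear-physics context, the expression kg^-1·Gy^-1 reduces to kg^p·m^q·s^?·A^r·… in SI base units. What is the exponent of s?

2

Gy = m²·s⁻².
So Gy⁻¹ = m⁻²·s².
Combining: kg⁻¹·Gy⁻¹ = kg⁻¹ · (m⁻²·s²) = kg⁻¹·m⁻²·s².
The exponent of s is 2.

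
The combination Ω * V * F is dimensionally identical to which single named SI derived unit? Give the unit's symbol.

Ω = V/A (resistance = voltage per current),
    = kg·m²·s⁻³·A⁻².
V = W/A (potential = power per current),
    = kg·m²·s⁻³·A⁻¹.
F = C/V (capacitance = charge per voltage),
    = A·s/(kg·m²·s⁻³·A⁻¹) (substituting C and V),
    = kg⁻¹·m⁻²·s⁴·A².
Combining: Ω·V·F = (kg·m²·s⁻³·A⁻²) · (kg·m²·s⁻³·A⁻¹) · (kg⁻¹·m⁻²·s⁴·A²) = kg·m²·s⁻²·A⁻¹.
kg·m²·s⁻²·A⁻¹ is the base-SI form of the weber.

Wb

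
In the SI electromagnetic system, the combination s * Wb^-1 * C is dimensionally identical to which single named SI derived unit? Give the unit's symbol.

F

Wb = V·s (flux: a volt is a weber per second),
    = kg·m²·s⁻²·A⁻¹.
So Wb⁻¹ = kg⁻¹·m⁻²·s²·A.
C = A·s = s·A (charge = current × time).
Combining: s·Wb⁻¹·C = s · (kg⁻¹·m⁻²·s²·A) · (s·A) = kg⁻¹·m⁻²·s⁴·A².
kg⁻¹·m⁻²·s⁴·A² is the base-SI form of the farad.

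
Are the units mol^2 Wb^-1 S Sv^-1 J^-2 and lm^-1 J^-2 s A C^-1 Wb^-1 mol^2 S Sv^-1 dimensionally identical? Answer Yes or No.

No

Left side:
  Wb = kg·m²·s⁻²·A⁻¹.
  So Wb⁻¹ = kg⁻¹·m⁻²·s²·A.
  S = kg⁻¹·m⁻²·s³·A².
  Sv = m²·s⁻².
  So Sv⁻¹ = m⁻²·s².
  J = kg·m²·s⁻².
  So J⁻² = kg⁻²·m⁻⁴·s⁴.
  Combining: mol²·Wb⁻¹·S·Sv⁻¹·J⁻² = mol² · (kg⁻¹·m⁻²·s²·A) · (kg⁻¹·m⁻²·s³·A²) · (m⁻²·s²) · (kg⁻²·m⁻⁴·s⁴) = kg⁻⁴·m⁻¹⁰·s¹¹·A³·mol².
Right side:
  lm = cd·sr = cd (luminous flux; sr is dimensionless).
  So lm⁻¹ = cd⁻¹.
  J = N·m (work = force × distance),
      = kg·m²·s⁻².
  So J⁻² = kg⁻²·m⁻⁴·s⁴.
  C = A·s = s·A (charge = current × time).
  So C⁻¹ = s⁻¹·A⁻¹.
  Wb = V·s (flux: a volt is a weber per second),
      = kg·m²·s⁻²·A⁻¹.
  So Wb⁻¹ = kg⁻¹·m⁻²·s²·A.
  S = 1/Ω (conductance is reciprocal resistance),
      = kg⁻¹·m⁻²·s³·A².
  Sv = J/kg (equivalent dose = energy per mass),
      = m²·s⁻².
  So Sv⁻¹ = m⁻²·s².
  Combining: lm⁻¹·J⁻²·s·A·C⁻¹·Wb⁻¹·mol²·S·Sv⁻¹ = cd⁻¹ · (kg⁻²·m⁻⁴·s⁴) · s · A · (s⁻¹·A⁻¹) · (kg⁻¹·m⁻²·s²·A) · mol² · (kg⁻¹·m⁻²·s³·A²) · (m⁻²·s²) = kg⁻⁴·m⁻¹⁰·s¹¹·A³·mol²·cd⁻¹.
Left is kg⁻⁴·m⁻¹⁰·s¹¹·A³·mol²; right is kg⁻⁴·m⁻¹⁰·s¹¹·A³·mol²·cd⁻¹ — different.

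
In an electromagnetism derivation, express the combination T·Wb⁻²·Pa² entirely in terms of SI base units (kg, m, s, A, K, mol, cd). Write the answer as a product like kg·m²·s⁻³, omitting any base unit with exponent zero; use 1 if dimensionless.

kg·m⁻⁶·s⁻²·A

T = Wb/m² (flux density = flux per area),
    = kg·s⁻²·A⁻¹.
Wb = V·s (flux: a volt is a weber per second),
    = kg·m²·s⁻²·A⁻¹.
So Wb⁻² = kg⁻²·m⁻⁴·s⁴·A².
Pa = N/m² (pressure = force per area),
    = kg·m⁻¹·s⁻².
So Pa² = kg²·m⁻²·s⁻⁴.
Combining: T·Wb⁻²·Pa² = (kg·s⁻²·A⁻¹) · (kg⁻²·m⁻⁴·s⁴·A²) · (kg²·m⁻²·s⁻⁴) = kg·m⁻⁶·s⁻²·A.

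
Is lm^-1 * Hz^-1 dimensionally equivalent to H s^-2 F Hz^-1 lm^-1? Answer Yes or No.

Left side:
  lm = cd.
  So lm⁻¹ = cd⁻¹.
  Hz = s⁻¹.
  So Hz⁻¹ = s.
  Combining: lm⁻¹·Hz⁻¹ = cd⁻¹ · s = s·cd⁻¹.
Right side:
  H = Wb/A (inductance = flux per current),
      = kg·m²·s⁻²·A⁻².
  F = C/V (capacitance = charge per voltage),
      = A·s/(kg·m²·s⁻³·A⁻¹) (substituting C and V),
      = kg⁻¹·m⁻²·s⁴·A².
  Hz = 1/s = s⁻¹ (frequency is cycles per second).
  So Hz⁻¹ = s.
  lm = cd·sr = cd (luminous flux; sr is dimensionless).
  So lm⁻¹ = cd⁻¹.
  Combining: H·s⁻²·F·Hz⁻¹·lm⁻¹ = (kg·m²·s⁻²·A⁻²) · s⁻² · (kg⁻¹·m⁻²·s⁴·A²) · s · cd⁻¹ = s·cd⁻¹.
Both reduce to s·cd⁻¹.

Yes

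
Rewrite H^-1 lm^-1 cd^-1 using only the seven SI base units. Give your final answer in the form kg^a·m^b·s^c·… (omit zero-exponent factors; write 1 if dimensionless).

kg⁻¹·m⁻²·s²·A²·cd⁻²

H = Wb/A (inductance = flux per current),
    = kg·m²·s⁻²·A⁻².
So H⁻¹ = kg⁻¹·m⁻²·s²·A².
lm = cd·sr = cd (luminous flux; sr is dimensionless).
So lm⁻¹ = cd⁻¹.
Combining: H⁻¹·lm⁻¹·cd⁻¹ = (kg⁻¹·m⁻²·s²·A²) · cd⁻¹ · cd⁻¹ = kg⁻¹·m⁻²·s²·A²·cd⁻².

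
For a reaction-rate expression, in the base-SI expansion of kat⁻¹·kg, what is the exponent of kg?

1

kat = s⁻¹·mol.
So kat⁻¹ = s·mol⁻¹.
Combining: kat⁻¹·kg = (s·mol⁻¹) · kg = kg·s·mol⁻¹.
The exponent of kg is 1.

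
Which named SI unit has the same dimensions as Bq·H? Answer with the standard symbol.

Ω

Bq = s⁻¹.
H = kg·m²·s⁻²·A⁻².
Combining: Bq·H = s⁻¹ · (kg·m²·s⁻²·A⁻²) = kg·m²·s⁻³·A⁻².
kg·m²·s⁻³·A⁻² is the base-SI form of the ohm.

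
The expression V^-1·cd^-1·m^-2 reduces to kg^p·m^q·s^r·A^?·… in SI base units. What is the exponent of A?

V = kg·m²·s⁻³·A⁻¹.
So V⁻¹ = kg⁻¹·m⁻²·s³·A.
Combining: V⁻¹·cd⁻¹·m⁻² = (kg⁻¹·m⁻²·s³·A) · cd⁻¹ · m⁻² = kg⁻¹·m⁻⁴·s³·A·cd⁻¹.
The exponent of A is 1.

1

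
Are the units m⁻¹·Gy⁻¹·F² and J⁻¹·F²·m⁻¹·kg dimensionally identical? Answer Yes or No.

Left side:
  Gy = J/kg (absorbed dose = energy per mass),
      = m²·s⁻².
  So Gy⁻¹ = m⁻²·s².
  F = C/V (capacitance = charge per voltage),
      = A·s/(kg·m²·s⁻³·A⁻¹) (substituting C and V),
      = kg⁻¹·m⁻²·s⁴·A².
  So F² = kg⁻²·m⁻⁴·s⁸·A⁴.
  Combining: m⁻¹·Gy⁻¹·F² = m⁻¹ · (m⁻²·s²) · (kg⁻²·m⁻⁴·s⁸·A⁴) = kg⁻²·m⁻⁷·s¹⁰·A⁴.
Right side:
  J = N·m (work = force × distance),
      = kg·m²·s⁻².
  So J⁻¹ = kg⁻¹·m⁻²·s².
  F = C/V (capacitance = charge per voltage),
      = A·s/(kg·m²·s⁻³·A⁻¹) (substituting C and V),
      = kg⁻¹·m⁻²·s⁴·A².
  So F² = kg⁻²·m⁻⁴·s⁸·A⁴.
  Combining: J⁻¹·F²·m⁻¹·kg = (kg⁻¹·m⁻²·s²) · (kg⁻²·m⁻⁴·s⁸·A⁴) · m⁻¹ · kg = kg⁻²·m⁻⁷·s¹⁰·A⁴.
Both reduce to kg⁻²·m⁻⁷·s¹⁰·A⁴.

Yes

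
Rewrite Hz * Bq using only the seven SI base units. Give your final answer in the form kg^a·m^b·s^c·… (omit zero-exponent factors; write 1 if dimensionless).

s⁻²

Hz = s⁻¹.
Bq = s⁻¹.
Combining: Hz·Bq = s⁻¹ · s⁻¹ = s⁻².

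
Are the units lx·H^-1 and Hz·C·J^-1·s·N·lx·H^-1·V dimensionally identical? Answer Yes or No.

Left side:
  lx = lm/m² (illuminance = luminous flux per area),
      = m⁻²·cd.
  H = Wb/A (inductance = flux per current),
      = kg·m²·s⁻²·A⁻².
  So H⁻¹ = kg⁻¹·m⁻²·s²·A².
  Combining: lx·H⁻¹ = (m⁻²·cd) · (kg⁻¹·m⁻²·s²·A²) = kg⁻¹·m⁻⁴·s²·A²·cd.
Right side:
  Hz = 1/s = s⁻¹ (frequency is cycles per second).
  C = A·s = s·A (charge = current × time).
  J = N·m (work = force × distance),
      = kg·m²·s⁻².
  So J⁻¹ = kg⁻¹·m⁻²·s².
  N = kg·m/s² = kg·m·s⁻² (force = mass × acceleration).
  lx = lm/m² (illuminance = luminous flux per area),
      = m⁻²·cd.
  H = Wb/A (inductance = flux per current),
      = kg·m²·s⁻²·A⁻².
  So H⁻¹ = kg⁻¹·m⁻²·s²·A².
  V = W/A (potential = power per current),
      = kg·m²·s⁻³·A⁻¹.
  Combining: Hz·C·J⁻¹·s·N·lx·H⁻¹·V = s⁻¹ · (s·A) · (kg⁻¹·m⁻²·s²) · s · (kg·m·s⁻²) · (m⁻²·cd) · (kg⁻¹·m⁻²·s²·A²) · (kg·m²·s⁻³·A⁻¹) = m⁻³·A²·cd.
Left is kg⁻¹·m⁻⁴·s²·A²·cd; right is m⁻³·A²·cd — different.

No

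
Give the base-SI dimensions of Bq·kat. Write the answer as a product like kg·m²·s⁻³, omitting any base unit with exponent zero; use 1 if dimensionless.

s⁻²·mol

Bq = s⁻¹.
kat = s⁻¹·mol.
Combining: Bq·kat = s⁻¹ · (s⁻¹·mol) = s⁻²·mol.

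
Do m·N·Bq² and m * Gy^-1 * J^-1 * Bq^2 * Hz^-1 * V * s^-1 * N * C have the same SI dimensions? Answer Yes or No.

No

Left side:
  N = kg·m/s² = kg·m·s⁻² (force = mass × acceleration).
  Bq = 1/s = s⁻¹ (activity is decays per second).
  So Bq² = s⁻².
  Combining: m·N·Bq² = m · (kg·m·s⁻²) · s⁻² = kg·m²·s⁻⁴.
Right side:
  Gy = m²·s⁻².
  So Gy⁻¹ = m⁻²·s².
  J = kg·m²·s⁻².
  So J⁻¹ = kg⁻¹·m⁻²·s².
  Bq = s⁻¹.
  So Bq² = s⁻².
  Hz = s⁻¹.
  So Hz⁻¹ = s.
  V = kg·m²·s⁻³·A⁻¹.
  N = kg·m·s⁻².
  C = s·A.
  Combining: m·Gy⁻¹·J⁻¹·Bq²·Hz⁻¹·V·s⁻¹·N·C = m · (m⁻²·s²) · (kg⁻¹·m⁻²·s²) · s⁻² · s · (kg·m²·s⁻³·A⁻¹) · s⁻¹ · (kg·m·s⁻²) · (s·A) = kg·s⁻².
Left is kg·m²·s⁻⁴; right is kg·s⁻² — different.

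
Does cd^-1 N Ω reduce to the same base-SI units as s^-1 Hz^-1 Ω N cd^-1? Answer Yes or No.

Left side:
  N = kg·m·s⁻².
  Ω = kg·m²·s⁻³·A⁻².
  Combining: cd⁻¹·N·Ω = cd⁻¹ · (kg·m·s⁻²) · (kg·m²·s⁻³·A⁻²) = kg²·m³·s⁻⁵·A⁻²·cd⁻¹.
Right side:
  Hz = 1/s = s⁻¹ (frequency is cycles per second).
  So Hz⁻¹ = s.
  Ω = V/A (resistance = voltage per current),
      = kg·m²·s⁻³·A⁻².
  N = kg·m/s² = kg·m·s⁻² (force = mass × acceleration).
  Combining: s⁻¹·Hz⁻¹·Ω·N·cd⁻¹ = s⁻¹ · s · (kg·m²·s⁻³·A⁻²) · (kg·m·s⁻²) · cd⁻¹ = kg²·m³·s⁻⁵·A⁻²·cd⁻¹.
Both reduce to kg²·m³·s⁻⁵·A⁻²·cd⁻¹.

Yes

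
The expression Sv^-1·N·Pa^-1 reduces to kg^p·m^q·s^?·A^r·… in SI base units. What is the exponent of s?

2

Sv = J/kg (equivalent dose = energy per mass),
    = m²·s⁻².
So Sv⁻¹ = m⁻²·s².
N = kg·m/s² = kg·m·s⁻² (force = mass × acceleration).
Pa = N/m² (pressure = force per area),
    = kg·m⁻¹·s⁻².
So Pa⁻¹ = kg⁻¹·m·s².
Combining: Sv⁻¹·N·Pa⁻¹ = (m⁻²·s²) · (kg·m·s⁻²) · (kg⁻¹·m·s²) = s².
The exponent of s is 2.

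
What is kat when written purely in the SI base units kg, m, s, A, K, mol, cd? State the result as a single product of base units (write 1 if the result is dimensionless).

s⁻¹·mol

kat = mol/s = s⁻¹·mol (catalytic activity).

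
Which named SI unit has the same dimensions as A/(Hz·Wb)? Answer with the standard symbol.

S

Hz = s⁻¹.
So Hz⁻¹ = s.
Wb = kg·m²·s⁻²·A⁻¹.
So Wb⁻¹ = kg⁻¹·m⁻²·s²·A.
Combining: Hz⁻¹·A·Wb⁻¹ = s · A · (kg⁻¹·m⁻²·s²·A) = kg⁻¹·m⁻²·s³·A².
kg⁻¹·m⁻²·s³·A² is the base-SI form of the siemens.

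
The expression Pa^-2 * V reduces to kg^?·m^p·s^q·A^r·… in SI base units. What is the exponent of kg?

-1

Pa = kg·m⁻¹·s⁻².
So Pa⁻² = kg⁻²·m²·s⁴.
V = kg·m²·s⁻³·A⁻¹.
Combining: Pa⁻²·V = (kg⁻²·m²·s⁴) · (kg·m²·s⁻³·A⁻¹) = kg⁻¹·m⁴·s·A⁻¹.
The exponent of kg is -1.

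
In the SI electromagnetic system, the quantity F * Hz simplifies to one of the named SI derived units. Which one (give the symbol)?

F = C/V (capacitance = charge per voltage),
    = A·s/(kg·m²·s⁻³·A⁻¹) (substituting C and V),
    = kg⁻¹·m⁻²·s⁴·A².
Hz = 1/s = s⁻¹ (frequency is cycles per second).
Combining: F·Hz = (kg⁻¹·m⁻²·s⁴·A²) · s⁻¹ = kg⁻¹·m⁻²·s³·A².
kg⁻¹·m⁻²·s³·A² is the base-SI form of the siemens.

S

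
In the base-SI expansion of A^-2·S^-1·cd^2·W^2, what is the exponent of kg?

3

S = 1/Ω (conductance is reciprocal resistance),
    = kg⁻¹·m⁻²·s³·A².
So S⁻¹ = kg·m²·s⁻³·A⁻².
W = J/s (power = energy per time),
    = kg·m²·s⁻³.
So W² = kg²·m⁴·s⁻⁶.
Combining: A⁻²·S⁻¹·cd²·W² = A⁻² · (kg·m²·s⁻³·A⁻²) · cd² · (kg²·m⁴·s⁻⁶) = kg³·m⁶·s⁻⁹·A⁻⁴·cd².
The exponent of kg is 3.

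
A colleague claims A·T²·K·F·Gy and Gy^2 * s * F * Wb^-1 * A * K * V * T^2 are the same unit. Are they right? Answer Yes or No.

Left side:
  T = Wb/m² (flux density = flux per area),
      = kg·s⁻²·A⁻¹.
  So T² = kg²·s⁻⁴·A⁻².
  F = C/V (capacitance = charge per voltage),
      = A·s/(kg·m²·s⁻³·A⁻¹) (substituting C and V),
      = kg⁻¹·m⁻²·s⁴·A².
  Gy = J/kg (absorbed dose = energy per mass),
      = m²·s⁻².
  Combining: A·T²·K·F·Gy = A · (kg²·s⁻⁴·A⁻²) · K · (kg⁻¹·m⁻²·s⁴·A²) · (m²·s⁻²) = kg·s⁻²·A·K.
Right side:
  Gy = J/kg (absorbed dose = energy per mass),
      = m²·s⁻².
  So Gy² = m⁴·s⁻⁴.
  F = C/V (capacitance = charge per voltage),
      = A·s/(kg·m²·s⁻³·A⁻¹) (substituting C and V),
      = kg⁻¹·m⁻²·s⁴·A².
  Wb = V·s (flux: a volt is a weber per second),
      = kg·m²·s⁻²·A⁻¹.
  So Wb⁻¹ = kg⁻¹·m⁻²·s²·A.
  V = W/A (potential = power per current),
      = kg·m²·s⁻³·A⁻¹.
  T = Wb/m² (flux density = flux per area),
      = kg·s⁻²·A⁻¹.
  So T² = kg²·s⁻⁴·A⁻².
  Combining: Gy²·s·F·Wb⁻¹·A·K·V·T² = (m⁴·s⁻⁴) · s · (kg⁻¹·m⁻²·s⁴·A²) · (kg⁻¹·m⁻²·s²·A) · A · K · (kg·m²·s⁻³·A⁻¹) · (kg²·s⁻⁴·A⁻²) = kg·m²·s⁻⁴·A·K.
Left is kg·s⁻²·A·K; right is kg·m²·s⁻⁴·A·K — different.

No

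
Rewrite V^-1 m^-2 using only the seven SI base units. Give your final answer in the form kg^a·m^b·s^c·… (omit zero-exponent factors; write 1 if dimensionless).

V = kg·m²·s⁻³·A⁻¹.
So V⁻¹ = kg⁻¹·m⁻²·s³·A.
Combining: V⁻¹·m⁻² = (kg⁻¹·m⁻²·s³·A) · m⁻² = kg⁻¹·m⁻⁴·s³·A.

kg⁻¹·m⁻⁴·s³·A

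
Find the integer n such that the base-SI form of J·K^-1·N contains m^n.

J = kg·m²·s⁻².
N = kg·m·s⁻².
Combining: J·K⁻¹·N = (kg·m²·s⁻²) · K⁻¹ · (kg·m·s⁻²) = kg²·m³·s⁻⁴·K⁻¹.
The exponent of m is 3.

3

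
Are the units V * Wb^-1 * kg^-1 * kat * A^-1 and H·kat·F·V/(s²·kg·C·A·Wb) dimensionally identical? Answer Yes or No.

No

Left side:
  V = W/A (potential = power per current),
      = kg·m²·s⁻³·A⁻¹.
  Wb = V·s (flux: a volt is a weber per second),
      = kg·m²·s⁻²·A⁻¹.
  So Wb⁻¹ = kg⁻¹·m⁻²·s²·A.
  kat = mol/s = s⁻¹·mol (catalytic activity).
  Combining: V·Wb⁻¹·kg⁻¹·kat·A⁻¹ = (kg·m²·s⁻³·A⁻¹) · (kg⁻¹·m⁻²·s²·A) · kg⁻¹ · (s⁻¹·mol) · A⁻¹ = kg⁻¹·s⁻²·A⁻¹·mol.
Right side:
  H = Wb/A (inductance = flux per current),
      = kg·m²·s⁻²·A⁻².
  C = A·s = s·A (charge = current × time).
  So C⁻¹ = s⁻¹·A⁻¹.
  kat = mol/s = s⁻¹·mol (catalytic activity).
  F = C/V (capacitance = charge per voltage),
      = A·s/(kg·m²·s⁻³·A⁻¹) (substituting C and V),
      = kg⁻¹·m⁻²·s⁴·A².
  V = W/A (potential = power per current),
      = kg·m²·s⁻³·A⁻¹.
  Wb = V·s (flux: a volt is a weber per second),
      = kg·m²·s⁻²·A⁻¹.
  So Wb⁻¹ = kg⁻¹·m⁻²·s²·A.
  Combining: s⁻²·H·kg⁻¹·C⁻¹·kat·A⁻¹·F·V·Wb⁻¹ = s⁻² · (kg·m²·s⁻²·A⁻²) · kg⁻¹ · (s⁻¹·A⁻¹) · (s⁻¹·mol) · A⁻¹ · (kg⁻¹·m⁻²·s⁴·A²) · (kg·m²·s⁻³·A⁻¹) · (kg⁻¹·m⁻²·s²·A) = kg⁻¹·s⁻³·A⁻²·mol.
Left is kg⁻¹·s⁻²·A⁻¹·mol; right is kg⁻¹·s⁻³·A⁻²·mol — different.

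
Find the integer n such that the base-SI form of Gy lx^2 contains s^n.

Gy = m²·s⁻².
lx = m⁻²·cd.
So lx² = m⁻⁴·cd².
Combining: Gy·lx² = (m²·s⁻²) · (m⁻⁴·cd²) = m⁻²·s⁻²·cd².
The exponent of s is -2.

-2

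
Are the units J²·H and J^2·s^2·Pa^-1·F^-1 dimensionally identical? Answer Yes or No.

Left side:
  J = kg·m²·s⁻².
  So J² = kg²·m⁴·s⁻⁴.
  H = kg·m²·s⁻²·A⁻².
  Combining: J²·H = (kg²·m⁴·s⁻⁴) · (kg·m²·s⁻²·A⁻²) = kg³·m⁶·s⁻⁶·A⁻².
Right side:
  J = N·m (work = force × distance),
      = kg·m²·s⁻².
  So J² = kg²·m⁴·s⁻⁴.
  Pa = N/m² (pressure = force per area),
      = kg·m⁻¹·s⁻².
  So Pa⁻¹ = kg⁻¹·m·s².
  F = C/V (capacitance = charge per voltage),
      = A·s/(kg·m²·s⁻³·A⁻¹) (substituting C and V),
      = kg⁻¹·m⁻²·s⁴·A².
  So F⁻¹ = kg·m²·s⁻⁴·A⁻².
  Combining: J²·s²·Pa⁻¹·F⁻¹ = (kg²·m⁴·s⁻⁴) · s² · (kg⁻¹·m·s²) · (kg·m²·s⁻⁴·A⁻²) = kg²·m⁷·s⁻⁴·A⁻².
Left is kg³·m⁶·s⁻⁶·A⁻²; right is kg²·m⁷·s⁻⁴·A⁻² — different.

No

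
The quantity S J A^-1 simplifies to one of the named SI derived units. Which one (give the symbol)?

S = kg⁻¹·m⁻²·s³·A².
J = kg·m²·s⁻².
Combining: S·J·A⁻¹ = (kg⁻¹·m⁻²·s³·A²) · (kg·m²·s⁻²) · A⁻¹ = s·A.
s·A is the base-SI form of the coulomb.

C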